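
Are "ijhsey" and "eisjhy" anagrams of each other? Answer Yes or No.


String 1: 'ijhsey' -> sorted: 'ehijsy'
String 2: 'eisjhy' -> sorted: 'ehijsy'
Compare sorted forms: 'ehijsy' == 'ehijsy'
Anagram: Yes


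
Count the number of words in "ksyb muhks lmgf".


Input string: 'ksyb muhks lmgf'
Operation: split by spaces
Words found: 'ksyb', 'muhks', 'lmgf'
Word count: 3


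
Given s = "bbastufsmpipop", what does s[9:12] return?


Input string: 'bbastufsmpipop'
Operation: slice [9:12]
Extract characters: s[9]='p', s[10]='i', s[11]='p'
Result: pip


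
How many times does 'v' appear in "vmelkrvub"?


Input string: 'vmelkrvub'
Target character: 'v'
Scan each position: s[0]='v', s[6]='v'
Matches found at indices: 0, 6
Total: 2


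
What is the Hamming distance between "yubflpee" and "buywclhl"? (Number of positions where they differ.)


String 1: 'yubflpee'
String 2: 'buywclhl'
Compare each position: pos 0: 'y'!='b', pos 1: 'u'=='u', pos 2: 'b'!='y', pos 3: 'f'!='w', pos 4: 'l'!='c', pos 5: 'p'!='l', pos 6: 'e'!='h', pos 7: 'e'!='l'
Differing positions: 7
Hamming distance: 7


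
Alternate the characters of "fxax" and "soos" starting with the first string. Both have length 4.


String 1: 'fxax'
String 2: 'soos'
Operation: alternate characters
Pairs: 'f'+'s', 'x'+'o', 'a'+'o', 'x'+'s'
Result: fsxoaoxs


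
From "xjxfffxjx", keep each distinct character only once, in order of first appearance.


Input: 'xjxfffxjx'
Operation: keep first occurrence of each character
Scan: s[0]='x' new -> keep; s[1]='j' new -> keep; s[2]='x' seen -> skip; s[3]='f' new -> keep; s[4]='f' seen -> skip; s[5]='f' seen -> skip; s[6]='x' seen -> skip; s[7]='j' seen -> skip; s[8]='x' seen -> skip
Result: xjf


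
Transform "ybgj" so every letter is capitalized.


Input string: 'ybgj'
Operation: convert each letter to uppercase
Mapping: 'y'->'Y', 'b'->'B', 'g'->'G', 'j'->'J'
Result: YBGJ


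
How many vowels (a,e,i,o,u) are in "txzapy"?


Input string: 'txzapy'
Operation: count vowels (a, e, i, o, u)
Scan: s[0]='t', s[1]='x', s[2]='z', s[3]='a' (vowel), s[4]='p', s[5]='y'
Vowels found: 1
Result: 1


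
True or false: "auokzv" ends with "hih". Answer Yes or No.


Input string: 'auokzv'
Suffix to check: 'hih'
Last 3 characters of input: 'kzv'
Match: False
Result: No


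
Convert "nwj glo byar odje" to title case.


Input string: 'nwj glo byar odje'
Operation: capitalize first letter of each word
Word transformations: 'nwj'->'Nwj', 'glo'->'Glo', 'byar'->'Byar', 'odje'->'Odje'
Result: Nwj Glo Byar Odje


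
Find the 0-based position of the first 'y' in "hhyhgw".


Input string: 'hhyhgw'
Target: 'y'
Scanning left to right: s[0]='h', s[1]='h', s[2]='y'
First match at index: 2


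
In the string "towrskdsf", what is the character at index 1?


Input string: 'towrskdsf'
Operation: get character at index 1
Index mapping: s[0]='t', s[1]='o'
Result: 'o'


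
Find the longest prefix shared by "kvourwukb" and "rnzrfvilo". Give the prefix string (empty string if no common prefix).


String 1: 'kvourwukb'
String 2: 'rnzrfvilo'
Compare position by position:
pos 0: 'k' vs 'r' differ -> stop
Longest common prefix: "" (length 0)


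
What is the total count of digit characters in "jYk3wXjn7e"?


Input string: 'jYk3wXjn7e'
Operation: count digit characters (0-9)
Scan: 'j', 'Y', 'k', '3'(digit), 'w', 'X', 'j', 'n', '7'(digit), 'e'
Digits found: 2
Result: 2


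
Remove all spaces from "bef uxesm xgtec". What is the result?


Input string: 'bef uxesm xgtec'
Operation: remove all spaces
Words: 'bef', 'uxesm', 'xgtec'
Join without spaces: befuxesmxgtec


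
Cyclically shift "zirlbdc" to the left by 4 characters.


Input: 'zirlbdc', shift = 4
Operation: split at index 4 and swap parts
Front part s[0:4] = 'zirl'
Back part s[4:] = 'bdc'
Rotated = back + front = 'bdc' + 'zirl'
Result: bdczirl


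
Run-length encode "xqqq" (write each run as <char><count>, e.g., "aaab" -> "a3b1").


Input: 'xqqq'
Operation: identify consecutive runs
Runs: 'x' -> x1, 'qqq' -> q3
Encoded: x1q3


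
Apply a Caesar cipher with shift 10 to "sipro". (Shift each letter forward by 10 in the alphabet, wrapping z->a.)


Input: 'sipro', shift = 10
Operation: for each letter, (position + 10) mod 26
Mapping: 's'(18+10=28, 28 mod 26=2)->'c', 'i'(8+10=18)->'s', 'p'(15+10=25)->'z', 'r'(17+10=27, 27 mod 26=1)->'b', 'o'(14+10=24)->'y'
Result: cszby


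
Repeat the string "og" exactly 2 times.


Input string: 'og'
Operation: repeat 2 times
Concatenation: 'og' + 'og'
Result: ogog


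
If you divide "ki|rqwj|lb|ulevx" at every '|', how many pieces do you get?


Input string: 'ki|rqwj|lb|ulevx'
Delimiter: '|'
Split result: 'ki', 'rqwj', 'lb', 'ulevx'
Number of parts: 4


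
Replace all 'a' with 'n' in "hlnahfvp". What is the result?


Input string: 'hlnahfvp'
Operation: replace 'a' with 'n'
Positions of 'a': 3
After replacement: hlnnhfvp


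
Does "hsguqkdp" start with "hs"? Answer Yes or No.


Input string: 'hsguqkdp'
Prefix to check: 'hs'
First 2 characters of input: 'hs'
Match: True
Result: Yes


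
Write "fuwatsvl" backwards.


Input string: 'fuwatsvl'
Operation: reverse character order
Original order: 'f' -> 'u' -> 'w' -> 'a' -> 't' -> 's' -> 'v' -> 'l'
Reversed order: 'l' -> 'v' -> 's' -> 't' -> 'a' -> 'w' -> 'u' -> 'f'
Result: lvstawuf


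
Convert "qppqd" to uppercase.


Input string: 'qppqd'
Operation: convert each letter to uppercase
Mapping: 'q'->'Q', 'p'->'P', 'p'->'P', 'q'->'Q', 'd'->'D'
Result: QPPQD


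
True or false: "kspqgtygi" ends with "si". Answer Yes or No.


Input string: 'kspqgtygi'
Suffix to check: 'si'
Last 2 characters of input: 'gi'
Match: False
Result: No


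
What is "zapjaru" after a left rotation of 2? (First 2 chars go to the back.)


Input: 'zapjaru', shift = 2
Operation: split at index 2 and swap parts
Front part s[0:2] = 'za'
Back part s[2:] = 'pjaru'
Rotated = back + front = 'pjaru' + 'za'
Result: pjaruza


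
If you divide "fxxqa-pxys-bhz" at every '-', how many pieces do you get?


Input string: 'fxxqa-pxys-bhz'
Delimiter: '-'
Split result: 'fxxqa', 'pxys', 'bhz'
Number of parts: 3


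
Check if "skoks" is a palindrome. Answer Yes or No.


Input string: 'skoks'
Reversed: 'skoks'
Compare pairs: s[0]='s' vs s[4]='s' (match), s[1]='k' vs s[3]='k' (match)
Palindrome: Yes


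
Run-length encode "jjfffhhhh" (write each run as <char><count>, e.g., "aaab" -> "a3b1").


Input: 'jjfffhhhh'
Operation: identify consecutive runs
Runs: 'jj' -> j2, 'fff' -> f3, 'hhhh' -> h4
Encoded: j2f3h4


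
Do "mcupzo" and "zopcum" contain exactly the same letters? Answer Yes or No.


String 1: 'mcupzo' -> sorted: 'cmopuz'
String 2: 'zopcum' -> sorted: 'cmopuz'
Compare sorted forms: 'cmopuz' == 'cmopuz'
Anagram: Yes


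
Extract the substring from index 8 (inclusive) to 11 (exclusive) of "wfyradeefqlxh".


Input string: 'wfyradeefqlxh'
Operation: slice [8:11]
Extract characters: s[8]='f', s[9]='q', s[10]='l'
Result: fql


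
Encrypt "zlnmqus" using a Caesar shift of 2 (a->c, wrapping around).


Input: 'zlnmqus', shift = 2
Operation: for each letter, (position + 2) mod 26
Mapping: 'z'(25+2=27, 27 mod 26=1)->'b', 'l'(11+2=13)->'n', 'n'(13+2=15)->'p', 'm'(12+2=14)->'o', 'q'(16+2=18)->'s', 'u'(20+2=22)->'w', 's'(18+2=20)->'u'
Result: bnposwu


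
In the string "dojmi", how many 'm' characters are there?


Input string: 'dojmi'
Target character: 'm'
Scan each position: s[3]='m'
Matches found at indices: 3
Total: 1


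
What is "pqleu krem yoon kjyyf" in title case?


Input string: 'pqleu krem yoon kjyyf'
Operation: capitalize first letter of each word
Word transformations: 'pqleu'->'Pqleu', 'krem'->'Krem', 'yoon'->'Yoon', 'kjyyf'->'Kjyyf'
Result: Pqleu Krem Yoon Kjyyf


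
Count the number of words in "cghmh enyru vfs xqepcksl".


Input string: 'cghmh enyru vfs xqepcksl'
Operation: split by spaces
Words found: 'cghmh', 'enyru', 'vfs', 'xqepcksl'
Word count: 4


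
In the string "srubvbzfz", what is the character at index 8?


Input string: 'srubvbzfz'
Operation: get character at index 8
Index mapping: s[0]='s', s[1]='r', s[2]='u', s[3]='b', s[4]='v', s[5]='b', s[6]='z', s[7]='f', s[8]='z'
Result: 'z'


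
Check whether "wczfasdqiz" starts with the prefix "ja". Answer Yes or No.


Input string: 'wczfasdqiz'
Prefix to check: 'ja'
First 2 characters of input: 'wc'
Match: False
Result: No


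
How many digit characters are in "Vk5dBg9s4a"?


Input string: 'Vk5dBg9s4a'
Operation: count digit characters (0-9)
Scan: 'V', 'k', '5'(digit), 'd', 'B', 'g', '9'(digit), 's', '4'(digit), 'a'
Digits found: 3
Result: 3


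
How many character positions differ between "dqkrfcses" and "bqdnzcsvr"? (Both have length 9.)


String 1: 'dqkrfcses'
String 2: 'bqdnzcsvr'
Compare each position: pos 0: 'd'!='b', pos 1: 'q'=='q', pos 2: 'k'!='d', pos 3: 'r'!='n', pos 4: 'f'!='z', pos 5: 'c'=='c', pos 6: 's'=='s', pos 7: 'e'!='v', pos 8: 's'!='r'
Differing positions: 6
Hamming distance: 6


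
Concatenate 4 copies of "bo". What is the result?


Input string: 'bo'
Operation: repeat 4 times
Concatenation: 'bo' + 'bo' + 'bo' + 'bo'
Result: bobobobo


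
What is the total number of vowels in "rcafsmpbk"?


Input string: 'rcafsmpbk'
Operation: count vowels (a, e, i, o, u)
Scan: s[0]='r', s[1]='c', s[2]='a' (vowel), s[3]='f', s[4]='s', s[5]='m', s[6]='p', s[7]='b', s[8]='k'
Vowels found: 1
Result: 1


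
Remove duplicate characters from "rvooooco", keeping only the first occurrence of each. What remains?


Input: 'rvooooco'
Operation: keep first occurrence of each character
Scan: s[0]='r' new -> keep; s[1]='v' new -> keep; s[2]='o' new -> keep; s[3]='o' seen -> skip; s[4]='o' seen -> skip; s[5]='o' seen -> skip; s[6]='c' new -> keep; s[7]='o' seen -> skip
Result: rvoc


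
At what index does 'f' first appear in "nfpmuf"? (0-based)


Input string: 'nfpmuf'
Target: 'f'
Scanning left to right: s[0]='n', s[1]='f'
First match at index: 1


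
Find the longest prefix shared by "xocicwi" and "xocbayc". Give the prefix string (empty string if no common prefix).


String 1: 'xocicwi'
String 2: 'xocbayc'
Compare position by position:
pos 0: 'x' vs 'x' match
pos 1: 'o' vs 'o' match
pos 2: 'c' vs 'c' match
pos 3: 'i' vs 'b' differ -> stop
Longest common prefix: "xoc" (length 3)


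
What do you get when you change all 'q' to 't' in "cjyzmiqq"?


Input string: 'cjyzmiqq'
Operation: replace 'q' with 't'
Positions of 'q': 6, 7
After replacement: cjyzmitt


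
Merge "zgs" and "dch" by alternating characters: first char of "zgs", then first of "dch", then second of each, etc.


String 1: 'zgs'
String 2: 'dch'
Operation: alternate characters
Pairs: 'z'+'d', 'g'+'c', 's'+'h'
Result: zdgcsh


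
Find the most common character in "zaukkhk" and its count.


Input: 'zaukkhk'
Operation: tally each character
Counts: 'a':1, 'h':1, 'k':3, 'u':1, 'z':1
Maximum: 'k' appears 3 times


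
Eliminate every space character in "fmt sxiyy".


Input string: 'fmt sxiyy'
Operation: remove all spaces
Words: 'fmt', 'sxiyy'
Join without spaces: fmtsxiyy


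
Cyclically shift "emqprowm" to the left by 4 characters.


Input: 'emqprowm', shift = 4
Operation: split at index 4 and swap parts
Front part s[0:4] = 'emqp'
Back part s[4:] = 'rowm'
Rotated = back + front = 'rowm' + 'emqp'
Result: rowmemqp


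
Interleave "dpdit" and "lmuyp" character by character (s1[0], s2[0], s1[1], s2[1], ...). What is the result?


String 1: 'dpdit'
String 2: 'lmuyp'
Operation: alternate characters
Pairs: 'd'+'l', 'p'+'m', 'd'+'u', 'i'+'y', 't'+'p'
Result: dlpmduiytp


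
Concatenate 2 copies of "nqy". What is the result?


Input string: 'nqy'
Operation: repeat 2 times
Concatenation: 'nqy' + 'nqy'
Result: nqynqy


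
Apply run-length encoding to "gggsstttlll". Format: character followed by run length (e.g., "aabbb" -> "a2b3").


Input: 'gggsstttlll'
Operation: identify consecutive runs
Runs: 'ggg' -> g3, 'ss' -> s2, 'ttt' -> t3, 'lll' -> l3
Encoded: g3s2t3l3


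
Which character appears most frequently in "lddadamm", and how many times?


Input: 'lddadamm'
Operation: tally each character
Counts: 'a':2, 'd':3, 'l':1, 'm':2
Maximum: 'd' appears 3 times


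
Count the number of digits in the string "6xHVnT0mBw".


Input string: '6xHVnT0mBw'
Operation: count digit characters (0-9)
Scan: '6'(digit), 'x', 'H', 'V', 'n', 'T', '0'(digit), 'm', 'B', 'w'
Digits found: 2
Result: 2


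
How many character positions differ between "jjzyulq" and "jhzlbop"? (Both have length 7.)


String 1: 'jjzyulq'
String 2: 'jhzlbop'
Compare each position: pos 0: 'j'=='j', pos 1: 'j'!='h', pos 2: 'z'=='z', pos 3: 'y'!='l', pos 4: 'u'!='b', pos 5: 'l'!='o', pos 6: 'q'!='p'
Differing positions: 5
Hamming distance: 5


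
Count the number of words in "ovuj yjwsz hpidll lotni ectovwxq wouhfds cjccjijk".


Input string: 'ovuj yjwsz hpidll lotni ectovwxq wouhfds cjccjijk'
Operation: split by spaces
Words found: 'ovuj', 'yjwsz', 'hpidll', 'lotni', 'ectovwxq', 'wouhfds', 'cjccjijk'
Word count: 7


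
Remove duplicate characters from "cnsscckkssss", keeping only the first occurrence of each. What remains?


Input: 'cnsscckkssss'
Operation: keep first occurrence of each character
Scan: s[0]='c' new -> keep; s[1]='n' new -> keep; s[2]='s' new -> keep; s[3]='s' seen -> skip; s[4]='c' seen -> skip; s[5]='c' seen -> skip; s[6]='k' new -> keep; s[7]='k' seen -> skip; s[8]='s' seen -> skip; s[9]='s' seen -> skip; s[10]='s' seen -> skip; s[11]='s' seen -> skip
Result: cnsk


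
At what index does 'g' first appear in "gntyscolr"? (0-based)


Input string: 'gntyscolr'
Target: 'g'
Scanning left to right: s[0]='g'
First match at index: 0


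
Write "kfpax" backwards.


Input string: 'kfpax'
Operation: reverse character order
Original order: 'k' -> 'f' -> 'p' -> 'a' -> 'x'
Reversed order: 'x' -> 'a' -> 'p' -> 'f' -> 'k'
Result: xapfk


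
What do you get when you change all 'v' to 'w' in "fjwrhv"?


Input string: 'fjwrhv'
Operation: replace 'v' with 'w'
Positions of 'v': 5
After replacement: fjwrhw


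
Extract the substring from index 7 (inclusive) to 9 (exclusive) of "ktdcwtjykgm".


Input string: 'ktdcwtjykgm'
Operation: slice [7:9]
Extract characters: s[7]='y', s[8]='k'
Result: yk


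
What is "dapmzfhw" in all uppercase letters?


Input string: 'dapmzfhw'
Operation: convert each letter to uppercase
Mapping: 'd'->'D', 'a'->'A', 'p'->'P', 'm'->'M', 'z'->'Z', 'f'->'F', 'h'->'H', 'w'->'W'
Result: DAPMZFHW


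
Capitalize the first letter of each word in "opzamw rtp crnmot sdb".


Input string: 'opzamw rtp crnmot sdb'
Operation: capitalize first letter of each word
Word transformations: 'opzamw'->'Opzamw', 'rtp'->'Rtp', 'crnmot'->'Crnmot', 'sdb'->'Sdb'
Result: Opzamw Rtp Crnmot Sdb


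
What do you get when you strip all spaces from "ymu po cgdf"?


Input string: 'ymu po cgdf'
Operation: remove all spaces
Words: 'ymu', 'po', 'cgdf'
Join without spaces: ymupocgdf


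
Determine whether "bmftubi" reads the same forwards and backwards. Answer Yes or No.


Input string: 'bmftubi'
Reversed: 'ibutfmb'
Compare pairs: s[0]='b' vs s[6]='i' (mismatch), s[1]='m' vs s[5]='b' (mismatch), s[2]='f' vs s[4]='u' (mismatch)
Palindrome: No


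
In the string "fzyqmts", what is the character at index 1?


Input string: 'fzyqmts'
Operation: get character at index 1
Index mapping: s[0]='f', s[1]='z'
Result: 'z'


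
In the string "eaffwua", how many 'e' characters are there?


Input string: 'eaffwua'
Target character: 'e'
Scan each position: s[0]='e'
Matches found at indices: 0
Total: 1


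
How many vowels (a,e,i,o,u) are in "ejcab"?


Input string: 'ejcab'
Operation: count vowels (a, e, i, o, u)
Scan: s[0]='e' (vowel), s[1]='j', s[2]='c', s[3]='a' (vowel), s[4]='b'
Vowels found: 2
Result: 2


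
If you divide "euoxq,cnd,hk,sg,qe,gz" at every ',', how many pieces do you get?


Input string: 'euoxq,cnd,hk,sg,qe,gz'
Delimiter: ','
Split result: 'euoxq', 'cnd', 'hk', 'sg', 'qe', 'gz'
Number of parts: 6


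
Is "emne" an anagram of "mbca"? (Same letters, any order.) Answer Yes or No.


String 1: 'mbca' -> sorted: 'abcm'
String 2: 'emne' -> sorted: 'eemn'
Compare sorted forms: 'abcm' != 'eemn'
Anagram: No


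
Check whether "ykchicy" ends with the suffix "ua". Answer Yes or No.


Input string: 'ykchicy'
Suffix to check: 'ua'
Last 2 characters of input: 'cy'
Match: False
Result: No


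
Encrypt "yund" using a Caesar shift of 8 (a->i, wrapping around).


Input: 'yund', shift = 8
Operation: for each letter, (position + 8) mod 26
Mapping: 'y'(24+8=32, 32 mod 26=6)->'g', 'u'(20+8=28, 28 mod 26=2)->'c', 'n'(13+8=21)->'v', 'd'(3+8=11)->'l'
Result: gcvl


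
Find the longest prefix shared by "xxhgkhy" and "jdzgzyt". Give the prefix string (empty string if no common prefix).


String 1: 'xxhgkhy'
String 2: 'jdzgzyt'
Compare position by position:
pos 0: 'x' vs 'j' differ -> stop
Longest common prefix: "" (length 0)


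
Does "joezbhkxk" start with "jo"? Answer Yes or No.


Input string: 'joezbhkxk'
Prefix to check: 'jo'
First 2 characters of input: 'jo'
Match: True
Result: Yes


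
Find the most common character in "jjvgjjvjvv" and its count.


Input: 'jjvgjjvjvv'
Operation: tally each character
Counts: 'g':1, 'j':5, 'v':4
Maximum: 'j' appears 5 times


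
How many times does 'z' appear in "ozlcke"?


Input string: 'ozlcke'
Target character: 'z'
Scan each position: s[1]='z'
Matches found at indices: 1
Total: 1


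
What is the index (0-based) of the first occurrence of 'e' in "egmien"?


Input string: 'egmien'
Target: 'e'
Scanning left to right: s[0]='e'
First match at index: 0


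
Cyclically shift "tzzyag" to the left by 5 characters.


Input: 'tzzyag', shift = 5
Operation: split at index 5 and swap parts
Front part s[0:5] = 'tzzya'
Back part s[5:] = 'g'
Rotated = back + front = 'g' + 'tzzya'
Result: gtzzya


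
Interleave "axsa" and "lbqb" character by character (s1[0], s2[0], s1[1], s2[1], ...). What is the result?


String 1: 'axsa'
String 2: 'lbqb'
Operation: alternate characters
Pairs: 'a'+'l', 'x'+'b', 's'+'q', 'a'+'b'
Result: alxbsqab


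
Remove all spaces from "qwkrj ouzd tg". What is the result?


Input string: 'qwkrj ouzd tg'
Operation: remove all spaces
Words: 'qwkrj', 'ouzd', 'tg'
Join without spaces: qwkrjouzdtg


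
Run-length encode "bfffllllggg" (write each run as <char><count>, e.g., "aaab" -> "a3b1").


Input: 'bfffllllggg'
Operation: identify consecutive runs
Runs: 'b' -> b1, 'fff' -> f3, 'llll' -> l4, 'ggg' -> g3
Encoded: b1f3l4g3


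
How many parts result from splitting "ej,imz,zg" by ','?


Input string: 'ej,imz,zg'
Delimiter: ','
Split result: 'ej', 'imz', 'zg'
Number of parts: 3


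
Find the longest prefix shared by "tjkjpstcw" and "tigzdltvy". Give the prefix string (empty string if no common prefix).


String 1: 'tjkjpstcw'
String 2: 'tigzdltvy'
Compare position by position:
pos 0: 't' vs 't' match
pos 1: 'j' vs 'i' differ -> stop
Longest common prefix: "t" (length 1)


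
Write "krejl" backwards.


Input string: 'krejl'
Operation: reverse character order
Original order: 'k' -> 'r' -> 'e' -> 'j' -> 'l'
Reversed order: 'l' -> 'j' -> 'e' -> 'r' -> 'k'
Result: ljerk


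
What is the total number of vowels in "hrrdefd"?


Input string: 'hrrdefd'
Operation: count vowels (a, e, i, o, u)
Scan: s[0]='h', s[1]='r', s[2]='r', s[3]='d', s[4]='e' (vowel), s[5]='f', s[6]='d'
Vowels found: 1
Result: 1


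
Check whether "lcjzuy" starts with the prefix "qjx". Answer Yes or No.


Input string: 'lcjzuy'
Prefix to check: 'qjx'
First 3 characters of input: 'lcj'
Match: False
Result: No


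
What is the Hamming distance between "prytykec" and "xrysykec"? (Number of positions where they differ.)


String 1: 'prytykec'
String 2: 'xrysykec'
Compare each position: pos 0: 'p'!='x', pos 1: 'r'=='r', pos 2: 'y'=='y', pos 3: 't'!='s', pos 4: 'y'=='y', pos 5: 'k'=='k', pos 6: 'e'=='e', pos 7: 'c'=='c'
Differing positions: 2
Hamming distance: 2


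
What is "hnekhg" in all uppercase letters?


Input string: 'hnekhg'
Operation: convert each letter to uppercase
Mapping: 'h'->'H', 'n'->'N', 'e'->'E', 'k'->'K', 'h'->'H', 'g'->'G'
Result: HNEKHG


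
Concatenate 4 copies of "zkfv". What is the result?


Input string: 'zkfv'
Operation: repeat 4 times
Concatenation: 'zkfv' + 'zkfv' + 'zkfv' + 'zkfv'
Result: zkfvzkfvzkfvzkfv


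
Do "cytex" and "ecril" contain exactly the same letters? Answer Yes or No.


String 1: 'cytex' -> sorted: 'cetxy'
String 2: 'ecril' -> sorted: 'ceilr'
Compare sorted forms: 'cetxy' != 'ceilr'
Anagram: No


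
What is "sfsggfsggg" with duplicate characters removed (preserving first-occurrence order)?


Input: 'sfsggfsggg'
Operation: keep first occurrence of each character
Scan: s[0]='s' new -> keep; s[1]='f' new -> keep; s[2]='s' seen -> skip; s[3]='g' new -> keep; s[4]='g' seen -> skip; s[5]='f' seen -> skip; s[6]='s' seen -> skip; s[7]='g' seen -> skip; s[8]='g' seen -> skip; s[9]='g' seen -> skip
Result: sfg


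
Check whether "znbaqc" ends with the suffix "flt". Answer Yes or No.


Input string: 'znbaqc'
Suffix to check: 'flt'
Last 3 characters of input: 'aqc'
Match: False
Result: No


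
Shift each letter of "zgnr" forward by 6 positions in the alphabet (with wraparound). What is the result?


Input: 'zgnr', shift = 6
Operation: for each letter, (position + 6) mod 26
Mapping: 'z'(25+6=31, 31 mod 26=5)->'f', 'g'(6+6=12)->'m', 'n'(13+6=19)->'t', 'r'(17+6=23)->'x'
Result: fmtx


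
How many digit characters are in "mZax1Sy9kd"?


Input string: 'mZax1Sy9kd'
Operation: count digit characters (0-9)
Scan: 'm', 'Z', 'a', 'x', '1'(digit), 'S', 'y', '9'(digit), 'k', 'd'
Digits found: 2
Result: 2


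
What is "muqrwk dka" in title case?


Input string: 'muqrwk dka'
Operation: capitalize first letter of each word
Word transformations: 'muqrwk'->'Muqrwk', 'dka'->'Dka'
Result: Muqrwk Dka


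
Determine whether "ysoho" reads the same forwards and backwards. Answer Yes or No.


Input string: 'ysoho'
Reversed: 'ohosy'
Compare pairs: s[0]='y' vs s[4]='o' (mismatch), s[1]='s' vs s[3]='h' (mismatch)
Palindrome: No


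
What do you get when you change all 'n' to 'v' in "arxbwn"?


Input string: 'arxbwn'
Operation: replace 'n' with 'v'
Positions of 'n': 5
After replacement: arxbwv


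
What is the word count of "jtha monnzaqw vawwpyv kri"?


Input string: 'jtha monnzaqw vawwpyv kri'
Operation: split by spaces
Words found: 'jtha', 'monnzaqw', 'vawwpyv', 'kri'
Word count: 4


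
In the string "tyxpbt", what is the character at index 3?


Input string: 'tyxpbt'
Operation: get character at index 3
Index mapping: s[0]='t', s[1]='y', s[2]='x', s[3]='p'
Result: 'p'


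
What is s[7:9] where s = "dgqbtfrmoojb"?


Input string: 'dgqbtfrmoojb'
Operation: slice [7:9]
Extract characters: s[7]='m', s[8]='o'
Result: mo


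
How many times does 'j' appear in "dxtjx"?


Input string: 'dxtjx'
Target character: 'j'
Scan each position: s[3]='j'
Matches found at indices: 3
Total: 1


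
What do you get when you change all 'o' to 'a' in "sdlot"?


Input string: 'sdlot'
Operation: replace 'o' with 'a'
Positions of 'o': 3
After replacement: sdlat


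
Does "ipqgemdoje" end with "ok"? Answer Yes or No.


Input string: 'ipqgemdoje'
Suffix to check: 'ok'
Last 2 characters of input: 'je'
Match: False
Result: No


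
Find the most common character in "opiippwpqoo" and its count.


Input: 'opiippwpqoo'
Operation: tally each character
Counts: 'i':2, 'o':3, 'p':4, 'q':1, 'w':1
Maximum: 'p' appears 4 times


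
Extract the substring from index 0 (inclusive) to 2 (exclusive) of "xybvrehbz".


Input string: 'xybvrehbz'
Operation: slice [0:2]
Extract characters: s[0]='x', s[1]='y'
Result: xy


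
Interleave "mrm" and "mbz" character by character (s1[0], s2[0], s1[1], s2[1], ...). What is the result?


String 1: 'mrm'
String 2: 'mbz'
Operation: alternate characters
Pairs: 'm'+'m', 'r'+'b', 'm'+'z'
Result: mmrbmz


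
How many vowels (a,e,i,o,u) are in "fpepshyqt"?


Input string: 'fpepshyqt'
Operation: count vowels (a, e, i, o, u)
Scan: s[0]='f', s[1]='p', s[2]='e' (vowel), s[3]='p', s[4]='s', s[5]='h', s[6]='y', s[7]='q', s[8]='t'
Vowels found: 1
Result: 1


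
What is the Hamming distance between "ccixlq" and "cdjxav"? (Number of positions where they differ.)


String 1: 'ccixlq'
String 2: 'cdjxav'
Compare each position: pos 0: 'c'=='c', pos 1: 'c'!='d', pos 2: 'i'!='j', pos 3: 'x'=='x', pos 4: 'l'!='a', pos 5: 'q'!='v'
Differing positions: 4
Hamming distance: 4


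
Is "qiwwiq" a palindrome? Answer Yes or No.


Input string: 'qiwwiq'
Reversed: 'qiwwiq'
Compare pairs: s[0]='q' vs s[5]='q' (match), s[1]='i' vs s[4]='i' (match), s[2]='w' vs s[3]='w' (match)
Palindrome: Yes


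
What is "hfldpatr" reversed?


Input string: 'hfldpatr'
Operation: reverse character order
Original order: 'h' -> 'f' -> 'l' -> 'd' -> 'p' -> 'a' -> 't' -> 'r'
Reversed order: 'r' -> 't' -> 'a' -> 'p' -> 'd' -> 'l' -> 'f' -> 'h'
Result: rtapdlfh


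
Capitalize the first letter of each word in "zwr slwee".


Input string: 'zwr slwee'
Operation: capitalize first letter of each word
Word transformations: 'zwr'->'Zwr', 'slwee'->'Slwee'
Result: Zwr Slwee


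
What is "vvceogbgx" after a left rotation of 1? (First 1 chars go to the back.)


Input: 'vvceogbgx', shift = 1
Operation: split at index 1 and swap parts
Front part s[0:1] = 'v'
Back part s[1:] = 'vceogbgx'
Rotated = back + front = 'vceogbgx' + 'v'
Result: vceogbgxv


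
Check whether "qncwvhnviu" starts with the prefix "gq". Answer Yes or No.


Input string: 'qncwvhnviu'
Prefix to check: 'gq'
First 2 characters of input: 'qn'
Match: False
Result: No


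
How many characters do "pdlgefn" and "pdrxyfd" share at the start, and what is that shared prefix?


String 1: 'pdlgefn'
String 2: 'pdrxyfd'
Compare position by position:
pos 0: 'p' vs 'p' match
pos 1: 'd' vs 'd' match
pos 2: 'l' vs 'r' differ -> stop
Longest common prefix: "pd" (length 2)


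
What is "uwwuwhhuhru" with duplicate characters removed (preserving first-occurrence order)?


Input: 'uwwuwhhuhru'
Operation: keep first occurrence of each character
Scan: s[0]='u' new -> keep; s[1]='w' new -> keep; s[2]='w' seen -> skip; s[3]='u' seen -> skip; s[4]='w' seen -> skip; s[5]='h' new -> keep; s[6]='h' seen -> skip; s[7]='u' seen -> skip; s[8]='h' seen -> skip; s[9]='r' new -> keep; s[10]='u' seen -> skip
Result: uwhr


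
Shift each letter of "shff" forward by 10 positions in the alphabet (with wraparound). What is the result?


Input: 'shff', shift = 10
Operation: for each letter, (position + 10) mod 26
Mapping: 's'(18+10=28, 28 mod 26=2)->'c', 'h'(7+10=17)->'r', 'f'(5+10=15)->'p', 'f'(5+10=15)->'p'
Result: crpp


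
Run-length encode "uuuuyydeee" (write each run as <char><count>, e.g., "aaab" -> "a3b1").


Input: 'uuuuyydeee'
Operation: identify consecutive runs
Runs: 'uuuu' -> u4, 'yy' -> y2, 'd' -> d1, 'eee' -> e3
Encoded: u4y2d1e3


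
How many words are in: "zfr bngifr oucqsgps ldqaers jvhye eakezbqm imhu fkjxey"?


Input string: 'zfr bngifr oucqsgps ldqaers jvhye eakezbqm imhu fkjxey'
Operation: split by spaces
Words found: 'zfr', 'bngifr', 'oucqsgps', 'ldqaers', 'jvhye', 'eakezbqm', 'imhu', 'fkjxey'
Word count: 8


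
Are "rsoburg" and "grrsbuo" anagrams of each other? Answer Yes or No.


String 1: 'rsoburg' -> sorted: 'bgorrsu'
String 2: 'grrsbuo' -> sorted: 'bgorrsu'
Compare sorted forms: 'bgorrsu' == 'bgorrsu'
Anagram: Yes


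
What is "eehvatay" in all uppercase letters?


Input string: 'eehvatay'
Operation: convert each letter to uppercase
Mapping: 'e'->'E', 'e'->'E', 'h'->'H', 'v'->'V', 'a'->'A', 't'->'T', 'a'->'A', 'y'->'Y'
Result: EEHVATAY


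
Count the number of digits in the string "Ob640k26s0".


Input string: 'Ob640k26s0'
Operation: count digit characters (0-9)
Scan: 'O', 'b', '6'(digit), '4'(digit), '0'(digit), 'k', '2'(digit), '6'(digit), 's', '0'(digit)
Digits found: 6
Result: 6


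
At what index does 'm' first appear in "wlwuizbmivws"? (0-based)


Input string: 'wlwuizbmivws'
Target: 'm'
Scanning left to right: s[0]='w', s[1]='l', s[2]='w', s[3]='u', s[4]='i', s[5]='z', s[6]='b', s[7]='m'
First match at index: 7


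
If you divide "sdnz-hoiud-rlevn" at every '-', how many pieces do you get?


Input string: 'sdnz-hoiud-rlevn'
Delimiter: '-'
Split result: 'sdnz', 'hoiud', 'rlevn'
Number of parts: 3


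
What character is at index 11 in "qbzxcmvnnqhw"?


Input string: 'qbzxcmvnnqhw'
Operation: get character at index 11
Index mapping: s[0]='q', s[1]='b', s[2]='z', s[3]='x', s[4]='c', s[5]='m', s[6]='v', s[7]='n', s[8]='n', s[9]='q', s[10]='h', s[11]='w'
Result: 'w'


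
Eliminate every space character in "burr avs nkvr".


Input string: 'burr avs nkvr'
Operation: remove all spaces
Words: 'burr', 'avs', 'nkvr'
Join without spaces: burravsnkvr


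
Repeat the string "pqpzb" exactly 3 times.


Input string: 'pqpzb'
Operation: repeat 3 times
Concatenation: 'pqpzb' + 'pqpzb' + 'pqpzb'
Result: pqpzbpqpzbpqpzb


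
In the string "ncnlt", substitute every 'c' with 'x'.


Input string: 'ncnlt'
Operation: replace 'c' with 'x'
Positions of 'c': 1
After replacement: nxnlt


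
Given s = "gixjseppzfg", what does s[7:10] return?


Input string: 'gixjseppzfg'
Operation: slice [7:10]
Extract characters: s[7]='p', s[8]='z', s[9]='f'
Result: pzf


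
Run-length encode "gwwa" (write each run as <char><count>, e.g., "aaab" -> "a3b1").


Input: 'gwwa'
Operation: identify consecutive runs
Runs: 'g' -> g1, 'ww' -> w2, 'a' -> a1
Encoded: g1w2a1


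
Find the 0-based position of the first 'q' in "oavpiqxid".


Input string: 'oavpiqxid'
Target: 'q'
Scanning left to right: s[0]='o', s[1]='a', s[2]='v', s[3]='p', s[4]='i', s[5]='q'
First match at index: 5


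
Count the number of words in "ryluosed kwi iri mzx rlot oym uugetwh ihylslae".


Input string: 'ryluosed kwi iri mzx rlot oym uugetwh ihylslae'
Operation: split by spaces
Words found: 'ryluosed', 'kwi', 'iri', 'mzx', 'rlot', 'oym', 'uugetwh', 'ihylslae'
Word count: 8


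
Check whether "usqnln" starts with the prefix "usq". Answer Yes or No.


Input string: 'usqnln'
Prefix to check: 'usq'
First 3 characters of input: 'usq'
Match: True
Result: Yes


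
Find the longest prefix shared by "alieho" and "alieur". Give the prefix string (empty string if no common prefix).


String 1: 'alieho'
String 2: 'alieur'
Compare position by position:
pos 0: 'a' vs 'a' match
pos 1: 'l' vs 'l' match
pos 2: 'i' vs 'i' match
pos 3: 'e' vs 'e' match
pos 4: 'h' vs 'u' differ -> stop
Longest common prefix: "alie" (length 4)


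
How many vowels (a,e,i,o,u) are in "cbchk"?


Input string: 'cbchk'
Operation: count vowels (a, e, i, o, u)
Scan: s[0]='c', s[1]='b', s[2]='c', s[3]='h', s[4]='k'
Vowels found: 0
Result: 0


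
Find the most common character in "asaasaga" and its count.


Input: 'asaasaga'
Operation: tally each character
Counts: 'a':5, 'g':1, 's':2
Maximum: 'a' appears 5 times


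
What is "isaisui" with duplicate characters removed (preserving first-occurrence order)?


Input: 'isaisui'
Operation: keep first occurrence of each character
Scan: s[0]='i' new -> keep; s[1]='s' new -> keep; s[2]='a' new -> keep; s[3]='i' seen -> skip; s[4]='s' seen -> skip; s[5]='u' new -> keep; s[6]='i' seen -> skip
Result: isau


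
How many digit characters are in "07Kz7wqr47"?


Input string: '07Kz7wqr47'
Operation: count digit characters (0-9)
Scan: '0'(digit), '7'(digit), 'K', 'z', '7'(digit), 'w', 'q', 'r', '4'(digit), '7'(digit)
Digits found: 5
Result: 5


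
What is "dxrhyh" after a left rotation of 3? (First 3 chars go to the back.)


Input: 'dxrhyh', shift = 3
Operation: split at index 3 and swap parts
Front part s[0:3] = 'dxr'
Back part s[3:] = 'hyh'
Rotated = back + front = 'hyh' + 'dxr'
Result: hyhdxr


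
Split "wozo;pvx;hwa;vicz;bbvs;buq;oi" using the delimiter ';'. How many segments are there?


Input string: 'wozo;pvx;hwa;vicz;bbvs;buq;oi'
Delimiter: ';'
Split result: 'wozo', 'pvx', 'hwa', 'vicz', 'bbvs', 'buq', 'oi'
Number of parts: 7


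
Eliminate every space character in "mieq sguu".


Input string: 'mieq sguu'
Operation: remove all spaces
Words: 'mieq', 'sguu'
Join without spaces: mieqsguu


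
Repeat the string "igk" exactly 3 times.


Input string: 'igk'
Operation: repeat 3 times
Concatenation: 'igk' + 'igk' + 'igk'
Result: igkigkigk


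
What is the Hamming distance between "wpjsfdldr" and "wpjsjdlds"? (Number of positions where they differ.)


String 1: 'wpjsfdldr'
String 2: 'wpjsjdlds'
Compare each position: pos 0: 'w'=='w', pos 1: 'p'=='p', pos 2: 'j'=='j', pos 3: 's'=='s', pos 4: 'f'!='j', pos 5: 'd'=='d', pos 6: 'l'=='l', pos 7: 'd'=='d', pos 8: 'r'!='s'
Differing positions: 2
Hamming distance: 2


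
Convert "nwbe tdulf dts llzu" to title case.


Input string: 'nwbe tdulf dts llzu'
Operation: capitalize first letter of each word
Word transformations: 'nwbe'->'Nwbe', 'tdulf'->'Tdulf', 'dts'->'Dts', 'llzu'->'Llzu'
Result: Nwbe Tdulf Dts Llzu


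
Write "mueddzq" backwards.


Input string: 'mueddzq'
Operation: reverse character order
Original order: 'm' -> 'u' -> 'e' -> 'd' -> 'd' -> 'z' -> 'q'
Reversed order: 'q' -> 'z' -> 'd' -> 'd' -> 'e' -> 'u' -> 'm'
Result: qzddeum


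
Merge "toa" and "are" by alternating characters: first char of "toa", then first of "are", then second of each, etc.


String 1: 'toa'
String 2: 'are'
Operation: alternate characters
Pairs: 't'+'a', 'o'+'r', 'a'+'e'
Result: taorae


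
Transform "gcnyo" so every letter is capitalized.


Input string: 'gcnyo'
Operation: convert each letter to uppercase
Mapping: 'g'->'G', 'c'->'C', 'n'->'N', 'y'->'Y', 'o'->'O'
Result: GCNYO


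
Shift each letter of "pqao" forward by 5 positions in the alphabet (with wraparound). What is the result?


Input: 'pqao', shift = 5
Operation: for each letter, (position + 5) mod 26
Mapping: 'p'(15+5=20)->'u', 'q'(16+5=21)->'v', 'a'(0+5=5)->'f', 'o'(14+5=19)->'t'
Result: uvft


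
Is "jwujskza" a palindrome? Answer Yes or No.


Input string: 'jwujskza'
Reversed: 'azksjuwj'
Compare pairs: s[0]='j' vs s[7]='a' (mismatch), s[1]='w' vs s[6]='z' (mismatch), s[2]='u' vs s[5]='k' (mismatch), s[3]='j' vs s[4]='s' (mismatch)
Palindrome: No


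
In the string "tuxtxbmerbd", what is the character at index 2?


Input string: 'tuxtxbmerbd'
Operation: get character at index 2
Index mapping: s[0]='t', s[1]='u', s[2]='x'
Result: 'x'


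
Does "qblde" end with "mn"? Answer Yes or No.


Input string: 'qblde'
Suffix to check: 'mn'
Last 2 characters of input: 'de'
Match: False
Result: No


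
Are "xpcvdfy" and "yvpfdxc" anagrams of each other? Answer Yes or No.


String 1: 'xpcvdfy' -> sorted: 'cdfpvxy'
String 2: 'yvpfdxc' -> sorted: 'cdfpvxy'
Compare sorted forms: 'cdfpvxy' == 'cdfpvxy'
Anagram: Yes


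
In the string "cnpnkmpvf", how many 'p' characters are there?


Input string: 'cnpnkmpvf'
Target character: 'p'
Scan each position: s[2]='p', s[6]='p'
Matches found at indices: 2, 6
Total: 2


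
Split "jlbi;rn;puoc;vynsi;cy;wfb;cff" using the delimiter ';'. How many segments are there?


Input string: 'jlbi;rn;puoc;vynsi;cy;wfb;cff'
Delimiter: ';'
Split result: 'jlbi', 'rn', 'puoc', 'vynsi', 'cy', 'wfb', 'cff'
Number of parts: 7


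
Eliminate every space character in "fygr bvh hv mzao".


Input string: 'fygr bvh hv mzao'
Operation: remove all spaces
Words: 'fygr', 'bvh', 'hv', 'mzao'
Join without spaces: fygrbvhhvmzao


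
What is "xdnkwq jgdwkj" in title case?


Input string: 'xdnkwq jgdwkj'
Operation: capitalize first letter of each word
Word transformations: 'xdnkwq'->'Xdnkwq', 'jgdwkj'->'Jgdwkj'
Result: Xdnkwq Jgdwkj


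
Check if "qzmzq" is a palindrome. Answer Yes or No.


Input string: 'qzmzq'
Reversed: 'qzmzq'
Compare pairs: s[0]='q' vs s[4]='q' (match), s[1]='z' vs s[3]='z' (match)
Palindrome: Yes


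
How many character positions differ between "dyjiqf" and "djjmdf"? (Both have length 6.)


String 1: 'dyjiqf'
String 2: 'djjmdf'
Compare each position: pos 0: 'd'=='d', pos 1: 'y'!='j', pos 2: 'j'=='j', pos 3: 'i'!='m', pos 4: 'q'!='d', pos 5: 'f'=='f'
Differing positions: 3
Hamming distance: 3


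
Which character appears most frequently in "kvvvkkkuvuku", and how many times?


Input: 'kvvvkkkuvuku'
Operation: tally each character
Counts: 'k':5, 'u':3, 'v':4
Maximum: 'k' appears 5 times


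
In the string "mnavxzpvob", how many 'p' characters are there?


Input string: 'mnavxzpvob'
Target character: 'p'
Scan each position: s[6]='p'
Matches found at indices: 6
Total: 1


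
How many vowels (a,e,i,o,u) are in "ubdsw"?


Input string: 'ubdsw'
Operation: count vowels (a, e, i, o, u)
Scan: s[0]='u' (vowel), s[1]='b', s[2]='d', s[3]='s', s[4]='w'
Vowels found: 1
Result: 1


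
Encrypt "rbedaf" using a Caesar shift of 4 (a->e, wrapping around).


Input: 'rbedaf', shift = 4
Operation: for each letter, (position + 4) mod 26
Mapping: 'r'(17+4=21)->'v', 'b'(1+4=5)->'f', 'e'(4+4=8)->'i', 'd'(3+4=7)->'h', 'a'(0+4=4)->'e', 'f'(5+4=9)->'j'
Result: vfihej


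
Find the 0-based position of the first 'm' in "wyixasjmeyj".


Input string: 'wyixasjmeyj'
Target: 'm'
Scanning left to right: s[0]='w', s[1]='y', s[2]='i', s[3]='x', s[4]='a', s[5]='s', s[6]='j', s[7]='m'
First match at index: 7


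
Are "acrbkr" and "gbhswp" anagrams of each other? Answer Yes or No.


String 1: 'acrbkr' -> sorted: 'abckrr'
String 2: 'gbhswp' -> sorted: 'bghpsw'
Compare sorted forms: 'abckrr' != 'bghpsw'
Anagram: No


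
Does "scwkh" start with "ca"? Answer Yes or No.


Input string: 'scwkh'
Prefix to check: 'ca'
First 2 characters of input: 'sc'
Match: False
Result: No


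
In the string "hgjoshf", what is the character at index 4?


Input string: 'hgjoshf'
Operation: get character at index 4
Index mapping: s[0]='h', s[1]='g', s[2]='j', s[3]='o', s[4]='s'
Result: 's'


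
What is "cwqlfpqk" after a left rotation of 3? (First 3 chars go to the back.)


Input: 'cwqlfpqk', shift = 3
Operation: split at index 3 and swap parts
Front part s[0:3] = 'cwq'
Back part s[3:] = 'lfpqk'
Rotated = back + front = 'lfpqk' + 'cwq'
Result: lfpqkcwq


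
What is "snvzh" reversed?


Input string: 'snvzh'
Operation: reverse character order
Original order: 's' -> 'n' -> 'v' -> 'z' -> 'h'
Reversed order: 'h' -> 'z' -> 'v' -> 'n' -> 's'
Result: hzvns


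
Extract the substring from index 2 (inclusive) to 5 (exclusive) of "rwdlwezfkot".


Input string: 'rwdlwezfkot'
Operation: slice [2:5]
Extract characters: s[2]='d', s[3]='l', s[4]='w'
Result: dlw


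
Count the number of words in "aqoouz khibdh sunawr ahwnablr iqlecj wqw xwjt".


Input string: 'aqoouz khibdh sunawr ahwnablr iqlecj wqw xwjt'
Operation: split by spaces
Words found: 'aqoouz', 'khibdh', 'sunawr', 'ahwnablr', 'iqlecj', 'wqw', 'xwjt'
Word count: 7


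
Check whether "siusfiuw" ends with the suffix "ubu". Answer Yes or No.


Input string: 'siusfiuw'
Suffix to check: 'ubu'
Last 3 characters of input: 'iuw'
Match: False
Result: No


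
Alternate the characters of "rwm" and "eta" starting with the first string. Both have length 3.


String 1: 'rwm'
String 2: 'eta'
Operation: alternate characters
Pairs: 'r'+'e', 'w'+'t', 'm'+'a'
Result: rewtma


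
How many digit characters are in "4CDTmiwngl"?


Input string: '4CDTmiwngl'
Operation: count digit characters (0-9)
Scan: '4'(digit), 'C', 'D', 'T', 'm', 'i', 'w', 'n', 'g', 'l'
Digits found: 1
Result: 1
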